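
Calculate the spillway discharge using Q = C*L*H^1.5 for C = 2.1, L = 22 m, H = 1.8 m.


Q = 2.1 * 22 * 1.8^1.5 = 111.5708 m^3/s


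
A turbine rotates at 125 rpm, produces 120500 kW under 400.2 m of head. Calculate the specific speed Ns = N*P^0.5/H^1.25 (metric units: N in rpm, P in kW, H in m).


Ns = 125 * 120500^0.5 / 400.2^1.25 = 24.2414


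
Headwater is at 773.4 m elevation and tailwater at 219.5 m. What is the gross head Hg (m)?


Hg = 773.4 - 219.5 = 553.9000 m


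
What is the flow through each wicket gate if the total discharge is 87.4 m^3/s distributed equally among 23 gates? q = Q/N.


q = 87.4 / 23 = 3.8000 m^3/s


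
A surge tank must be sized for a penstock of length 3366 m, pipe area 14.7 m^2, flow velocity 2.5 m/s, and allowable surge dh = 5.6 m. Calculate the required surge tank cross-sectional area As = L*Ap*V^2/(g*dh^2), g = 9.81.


As = 3366 * 14.7 * 2.5^2 / (9.81 * 5.6^2) = 1005.2322 m^2


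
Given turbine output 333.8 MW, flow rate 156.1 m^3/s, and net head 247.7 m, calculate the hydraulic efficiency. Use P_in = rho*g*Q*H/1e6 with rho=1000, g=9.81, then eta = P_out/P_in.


P_in = 1000 * 9.81 * 156.1 * 247.7 / 1e6 = 379.3132 MW
eta = 333.8 / 379.3132 = 0.8800


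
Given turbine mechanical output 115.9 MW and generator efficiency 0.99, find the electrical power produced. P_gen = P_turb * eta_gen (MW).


P_gen = 115.9 * 0.99 = 114.7410 MW


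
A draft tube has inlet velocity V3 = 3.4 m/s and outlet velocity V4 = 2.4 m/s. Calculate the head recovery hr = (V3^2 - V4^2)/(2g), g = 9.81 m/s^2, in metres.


hr = (3.4^2 - 2.4^2) / (2*9.81) = 0.2956 m


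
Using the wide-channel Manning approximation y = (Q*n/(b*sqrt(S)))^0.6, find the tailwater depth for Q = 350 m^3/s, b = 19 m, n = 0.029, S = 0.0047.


y = (350 * 0.029 / (19 * 0.0047^0.5))^0.6 = 3.4277 m


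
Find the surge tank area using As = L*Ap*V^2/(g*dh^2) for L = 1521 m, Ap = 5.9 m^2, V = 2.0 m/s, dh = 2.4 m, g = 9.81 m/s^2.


As = 1521 * 5.9 * 2.0^2 / (9.81 * 2.4^2) = 635.2574 m^2


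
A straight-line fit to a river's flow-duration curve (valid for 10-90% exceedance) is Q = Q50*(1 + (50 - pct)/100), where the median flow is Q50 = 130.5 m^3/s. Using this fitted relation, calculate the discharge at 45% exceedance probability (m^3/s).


Q = 130.5 * (1 + (50 - 45)/100) = 137.0250 m^3/s


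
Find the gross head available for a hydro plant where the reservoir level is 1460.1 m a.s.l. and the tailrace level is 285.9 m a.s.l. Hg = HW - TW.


Hg = 1460.1 - 285.9 = 1174.2000 m


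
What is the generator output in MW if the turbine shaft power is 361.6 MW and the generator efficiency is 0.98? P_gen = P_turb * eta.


P_gen = 361.6 * 0.98 = 354.3680 MW


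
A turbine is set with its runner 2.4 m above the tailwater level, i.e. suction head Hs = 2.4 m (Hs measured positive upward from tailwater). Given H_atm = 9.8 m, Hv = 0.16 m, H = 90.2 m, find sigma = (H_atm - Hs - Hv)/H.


sigma = (9.8 - 2.4 - 0.16) / 90.2 = 0.0803


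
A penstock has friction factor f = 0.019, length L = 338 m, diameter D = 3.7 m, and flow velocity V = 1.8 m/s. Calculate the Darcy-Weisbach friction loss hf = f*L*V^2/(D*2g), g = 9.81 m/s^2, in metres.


hf = 0.019 * 338 * 1.8^2 / (3.7 * 2 * 9.81) = 0.2866 m


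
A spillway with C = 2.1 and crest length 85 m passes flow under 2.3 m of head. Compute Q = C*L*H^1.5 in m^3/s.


Q = 2.1 * 85 * 2.3^1.5 = 622.6299 m^3/s


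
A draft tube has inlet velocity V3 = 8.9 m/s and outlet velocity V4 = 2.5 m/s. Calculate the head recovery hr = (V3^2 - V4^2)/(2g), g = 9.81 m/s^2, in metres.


hr = (8.9^2 - 2.5^2) / (2*9.81) = 3.7187 m


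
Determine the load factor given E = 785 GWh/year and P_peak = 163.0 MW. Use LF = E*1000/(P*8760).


LF = 785 * 1000 / (163.0 * 8760) = 0.5498


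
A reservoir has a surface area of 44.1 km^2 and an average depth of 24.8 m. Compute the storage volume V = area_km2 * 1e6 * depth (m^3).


V = 44.1 * 1e6 * 24.8 = 1.0937e+09 m^3


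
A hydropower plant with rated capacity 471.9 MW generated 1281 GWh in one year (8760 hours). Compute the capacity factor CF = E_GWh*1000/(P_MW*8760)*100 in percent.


CF = 1281 * 1000 / (471.9 * 8760) * 100 = 30.9881 %


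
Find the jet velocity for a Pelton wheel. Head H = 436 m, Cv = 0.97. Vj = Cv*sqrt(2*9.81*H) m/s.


Vj = 0.97 * sqrt(2*9.81*436) = 89.7149 m/s


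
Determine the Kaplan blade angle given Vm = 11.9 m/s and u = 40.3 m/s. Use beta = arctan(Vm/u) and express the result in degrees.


beta = arctan(11.9 / 40.3) = 16.4511 degrees


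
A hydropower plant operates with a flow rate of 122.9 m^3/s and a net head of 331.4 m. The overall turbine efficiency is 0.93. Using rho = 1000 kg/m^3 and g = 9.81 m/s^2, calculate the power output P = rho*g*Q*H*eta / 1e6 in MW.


P = 1000 * 9.81 * 122.9 * 331.4 * 0.93 / 1e6 = 371.5834 MW


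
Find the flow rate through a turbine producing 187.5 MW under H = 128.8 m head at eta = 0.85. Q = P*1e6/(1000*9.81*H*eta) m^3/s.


Q = 187.5 * 1e6 / (1000 * 9.81 * 128.8 * 0.85) = 174.5812 m^3/s


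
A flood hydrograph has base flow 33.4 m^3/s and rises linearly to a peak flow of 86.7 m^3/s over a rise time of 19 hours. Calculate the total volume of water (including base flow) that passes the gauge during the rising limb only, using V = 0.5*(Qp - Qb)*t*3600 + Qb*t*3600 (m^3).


V = 0.5*(86.7 - 33.4)*19*3600 + 33.4*19*3600 = 4.1074e+06 m^3


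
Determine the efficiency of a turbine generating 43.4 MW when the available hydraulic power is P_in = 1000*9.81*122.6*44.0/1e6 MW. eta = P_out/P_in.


P_in = 1000 * 9.81 * 122.6 * 44.0 / 1e6 = 52.9191 MW
eta = 43.4 / 52.9191 = 0.8201


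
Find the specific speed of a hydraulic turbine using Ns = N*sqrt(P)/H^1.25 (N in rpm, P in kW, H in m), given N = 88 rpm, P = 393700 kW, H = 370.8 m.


Ns = 88 * 393700^0.5 / 370.8^1.25 = 33.9344


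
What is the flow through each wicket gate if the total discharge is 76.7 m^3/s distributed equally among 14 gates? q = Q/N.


q = 76.7 / 14 = 5.4786 m^3/s


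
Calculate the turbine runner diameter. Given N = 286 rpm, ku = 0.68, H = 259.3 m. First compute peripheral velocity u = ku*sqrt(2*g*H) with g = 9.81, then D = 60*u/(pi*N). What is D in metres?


u = 0.68 * sqrt(2*9.81*259.3) = 48.5020 m/s
D = 60 * 48.5020 / (pi * 286) = 3.2389 m


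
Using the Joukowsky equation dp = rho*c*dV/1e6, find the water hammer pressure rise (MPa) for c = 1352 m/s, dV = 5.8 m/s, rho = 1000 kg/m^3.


dp = 1000 * 1352 * 5.8 / 1e6 = 7.8416 MPa


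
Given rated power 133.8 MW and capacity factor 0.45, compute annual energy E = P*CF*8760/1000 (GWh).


E = 133.8 * 0.45 * 8760 / 1000 = 527.4396 GWh


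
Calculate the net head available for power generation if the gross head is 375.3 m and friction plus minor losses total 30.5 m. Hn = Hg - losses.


Hn = 375.3 - 30.5 = 344.8000 m


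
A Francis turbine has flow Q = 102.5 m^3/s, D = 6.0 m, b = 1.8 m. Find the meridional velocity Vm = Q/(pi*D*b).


Vm = 102.5 / (pi * 6.0 * 1.8) = 3.0210 m/s


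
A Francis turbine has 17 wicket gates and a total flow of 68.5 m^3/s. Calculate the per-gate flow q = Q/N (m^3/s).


q = 68.5 / 17 = 4.0294 m^3/s


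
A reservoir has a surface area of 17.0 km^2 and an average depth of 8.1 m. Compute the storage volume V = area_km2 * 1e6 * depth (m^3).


V = 17.0 * 1e6 * 8.1 = 1.3770e+08 m^3


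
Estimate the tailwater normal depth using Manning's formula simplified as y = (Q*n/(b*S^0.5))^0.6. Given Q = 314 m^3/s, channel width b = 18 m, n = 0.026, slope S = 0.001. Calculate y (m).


y = (314 * 0.026 / (18 * 0.001^0.5))^0.6 = 4.9429 m


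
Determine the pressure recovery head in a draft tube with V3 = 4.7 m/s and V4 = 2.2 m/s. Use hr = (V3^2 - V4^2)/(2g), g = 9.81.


hr = (4.7^2 - 2.2^2) / (2*9.81) = 0.8792 m


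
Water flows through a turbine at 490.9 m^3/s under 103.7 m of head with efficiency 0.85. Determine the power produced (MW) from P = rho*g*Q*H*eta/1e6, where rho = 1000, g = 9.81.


P = 1000 * 9.81 * 490.9 * 103.7 * 0.85 / 1e6 = 424.4824 MW


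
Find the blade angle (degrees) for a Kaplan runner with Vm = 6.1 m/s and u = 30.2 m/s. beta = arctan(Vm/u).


beta = arctan(6.1 / 30.2) = 11.4193 degrees


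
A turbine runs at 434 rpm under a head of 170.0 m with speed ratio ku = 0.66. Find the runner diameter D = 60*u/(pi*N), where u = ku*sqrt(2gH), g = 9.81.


u = 0.66 * sqrt(2*9.81*170.0) = 38.1169 m/s
D = 60 * 38.1169 / (pi * 434) = 1.6774 m


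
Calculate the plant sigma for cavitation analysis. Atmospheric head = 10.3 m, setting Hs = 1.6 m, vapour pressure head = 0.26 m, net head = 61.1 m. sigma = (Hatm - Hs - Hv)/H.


sigma = (10.3 - 1.6 - 0.26) / 61.1 = 0.1381


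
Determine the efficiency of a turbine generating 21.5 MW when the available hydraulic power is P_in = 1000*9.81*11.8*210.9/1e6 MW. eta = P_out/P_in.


P_in = 1000 * 9.81 * 11.8 * 210.9 / 1e6 = 24.4134 MW
eta = 21.5 / 24.4134 = 0.8807


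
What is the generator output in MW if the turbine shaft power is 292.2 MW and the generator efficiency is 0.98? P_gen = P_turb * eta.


P_gen = 292.2 * 0.98 = 286.3560 MW


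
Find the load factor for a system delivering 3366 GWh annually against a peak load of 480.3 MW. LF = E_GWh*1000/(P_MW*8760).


LF = 3366 * 1000 / (480.3 * 8760) = 0.8000


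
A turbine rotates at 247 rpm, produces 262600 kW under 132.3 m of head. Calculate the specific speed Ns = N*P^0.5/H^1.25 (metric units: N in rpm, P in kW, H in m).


Ns = 247 * 262600^0.5 / 132.3^1.25 = 282.0944


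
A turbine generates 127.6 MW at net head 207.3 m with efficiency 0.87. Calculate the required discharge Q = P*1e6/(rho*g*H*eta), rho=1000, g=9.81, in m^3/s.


Q = 127.6 * 1e6 / (1000 * 9.81 * 207.3 * 0.87) = 72.1212 m^3/s


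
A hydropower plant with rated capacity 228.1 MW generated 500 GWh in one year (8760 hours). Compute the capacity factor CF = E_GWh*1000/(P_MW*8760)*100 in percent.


CF = 500 * 1000 / (228.1 * 8760) * 100 = 25.0231 %


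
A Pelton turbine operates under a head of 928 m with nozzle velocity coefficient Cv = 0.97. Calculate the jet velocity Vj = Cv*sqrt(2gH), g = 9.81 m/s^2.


Vj = 0.97 * sqrt(2*9.81*928) = 130.8866 m/s


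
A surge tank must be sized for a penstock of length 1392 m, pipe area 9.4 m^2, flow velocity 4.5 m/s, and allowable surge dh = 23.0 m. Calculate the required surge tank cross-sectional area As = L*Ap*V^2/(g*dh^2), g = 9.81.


As = 1392 * 9.4 * 4.5^2 / (9.81 * 23.0^2) = 51.0584 m^2


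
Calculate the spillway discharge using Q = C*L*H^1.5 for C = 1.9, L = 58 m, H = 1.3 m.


Q = 1.9 * 58 * 1.3^1.5 = 163.3415 m^3/s


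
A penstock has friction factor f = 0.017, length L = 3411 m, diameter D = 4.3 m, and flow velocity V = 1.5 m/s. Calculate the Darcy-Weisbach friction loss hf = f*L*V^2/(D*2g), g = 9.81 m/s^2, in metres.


hf = 0.017 * 3411 * 1.5^2 / (4.3 * 2 * 9.81) = 1.5465 m


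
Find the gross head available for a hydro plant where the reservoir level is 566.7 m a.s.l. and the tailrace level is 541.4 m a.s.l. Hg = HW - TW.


Hg = 566.7 - 541.4 = 25.3000 m


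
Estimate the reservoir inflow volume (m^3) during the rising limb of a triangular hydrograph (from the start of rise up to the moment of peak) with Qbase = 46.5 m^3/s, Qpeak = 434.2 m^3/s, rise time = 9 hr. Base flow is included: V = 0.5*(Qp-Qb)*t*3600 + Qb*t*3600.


V = 0.5*(434.2 - 46.5)*9*3600 + 46.5*9*3600 = 7.7873e+06 m^3


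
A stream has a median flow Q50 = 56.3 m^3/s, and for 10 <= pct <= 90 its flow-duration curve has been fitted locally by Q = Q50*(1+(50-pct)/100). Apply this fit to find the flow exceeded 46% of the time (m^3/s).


Q = 56.3 * (1 + (50 - 46)/100) = 58.5520 m^3/s


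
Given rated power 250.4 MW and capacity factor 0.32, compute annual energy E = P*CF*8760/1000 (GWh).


E = 250.4 * 0.32 * 8760 / 1000 = 701.9213 GWh


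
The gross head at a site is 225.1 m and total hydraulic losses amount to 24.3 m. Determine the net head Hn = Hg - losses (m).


Hn = 225.1 - 24.3 = 200.8000 m


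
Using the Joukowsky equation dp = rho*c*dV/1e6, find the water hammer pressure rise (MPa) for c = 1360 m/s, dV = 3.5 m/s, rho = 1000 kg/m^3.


dp = 1000 * 1360 * 3.5 / 1e6 = 4.7600 MPa


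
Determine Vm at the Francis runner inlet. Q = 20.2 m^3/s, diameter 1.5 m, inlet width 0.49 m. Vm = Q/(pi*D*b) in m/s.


Vm = 20.2 / (pi * 1.5 * 0.49) = 8.7481 m/s


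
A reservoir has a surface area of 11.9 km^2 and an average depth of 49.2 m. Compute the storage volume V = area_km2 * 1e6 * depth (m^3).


V = 11.9 * 1e6 * 49.2 = 5.8548e+08 m^3


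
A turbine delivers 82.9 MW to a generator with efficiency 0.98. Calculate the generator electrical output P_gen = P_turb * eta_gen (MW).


P_gen = 82.9 * 0.98 = 81.2420 MW


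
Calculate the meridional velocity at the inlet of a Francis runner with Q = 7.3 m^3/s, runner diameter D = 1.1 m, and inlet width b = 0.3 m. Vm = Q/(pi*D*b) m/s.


Vm = 7.3 / (pi * 1.1 * 0.3) = 7.0414 m/s


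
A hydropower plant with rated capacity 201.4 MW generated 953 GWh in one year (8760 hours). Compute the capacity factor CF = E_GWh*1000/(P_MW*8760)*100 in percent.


CF = 953 * 1000 / (201.4 * 8760) * 100 = 54.0169 %


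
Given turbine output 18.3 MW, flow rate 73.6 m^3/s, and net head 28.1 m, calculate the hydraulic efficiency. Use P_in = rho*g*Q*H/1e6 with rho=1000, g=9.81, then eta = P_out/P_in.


P_in = 1000 * 9.81 * 73.6 * 28.1 / 1e6 = 20.2886 MW
eta = 18.3 / 20.2886 = 0.9020


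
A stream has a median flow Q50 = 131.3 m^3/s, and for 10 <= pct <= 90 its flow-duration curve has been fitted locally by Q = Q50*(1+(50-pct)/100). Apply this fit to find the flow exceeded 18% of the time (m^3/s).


Q = 131.3 * (1 + (50 - 18)/100) = 173.3160 m^3/s


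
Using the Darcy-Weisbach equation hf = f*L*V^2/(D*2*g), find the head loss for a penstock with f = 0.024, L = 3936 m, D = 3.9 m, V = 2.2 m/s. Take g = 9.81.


hf = 0.024 * 3936 * 2.2^2 / (3.9 * 2 * 9.81) = 5.9751 m


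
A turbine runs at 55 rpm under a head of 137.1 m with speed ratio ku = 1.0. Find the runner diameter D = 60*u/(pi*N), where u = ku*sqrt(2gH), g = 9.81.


u = 1.0 * sqrt(2*9.81*137.1) = 51.8643 m/s
D = 60 * 51.8643 / (pi * 55) = 18.0097 m


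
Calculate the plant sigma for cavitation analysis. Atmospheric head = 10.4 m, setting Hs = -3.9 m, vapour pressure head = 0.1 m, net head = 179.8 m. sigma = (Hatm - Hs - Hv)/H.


sigma = (10.4 - (-3.9) - 0.1) / 179.8 = 0.0790


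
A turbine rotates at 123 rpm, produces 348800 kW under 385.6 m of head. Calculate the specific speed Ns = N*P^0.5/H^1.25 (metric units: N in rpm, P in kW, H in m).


Ns = 123 * 348800^0.5 / 385.6^1.25 = 42.5130


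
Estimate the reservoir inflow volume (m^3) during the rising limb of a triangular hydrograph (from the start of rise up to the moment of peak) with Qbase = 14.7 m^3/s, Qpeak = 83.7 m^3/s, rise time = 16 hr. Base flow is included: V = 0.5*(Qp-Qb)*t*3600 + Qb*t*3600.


V = 0.5*(83.7 - 14.7)*16*3600 + 14.7*16*3600 = 2.8339e+06 m^3


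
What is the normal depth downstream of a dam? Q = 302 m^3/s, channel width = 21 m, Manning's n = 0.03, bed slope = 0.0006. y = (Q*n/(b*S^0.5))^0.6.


y = (302 * 0.03 / (21 * 0.0006^0.5))^0.6 = 5.5911 m


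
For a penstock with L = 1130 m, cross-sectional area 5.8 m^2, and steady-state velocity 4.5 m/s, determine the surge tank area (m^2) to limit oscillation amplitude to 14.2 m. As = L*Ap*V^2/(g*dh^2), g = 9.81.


As = 1130 * 5.8 * 4.5^2 / (9.81 * 14.2^2) = 67.0943 m^2


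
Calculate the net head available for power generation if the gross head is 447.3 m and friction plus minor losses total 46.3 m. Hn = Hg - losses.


Hn = 447.3 - 46.3 = 401.0000 m


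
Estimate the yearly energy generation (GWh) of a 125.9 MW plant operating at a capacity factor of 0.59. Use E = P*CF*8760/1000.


E = 125.9 * 0.59 * 8760 / 1000 = 650.7016 GWh


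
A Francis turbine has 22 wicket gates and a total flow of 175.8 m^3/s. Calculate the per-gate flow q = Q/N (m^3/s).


q = 175.8 / 22 = 7.9909 m^3/s


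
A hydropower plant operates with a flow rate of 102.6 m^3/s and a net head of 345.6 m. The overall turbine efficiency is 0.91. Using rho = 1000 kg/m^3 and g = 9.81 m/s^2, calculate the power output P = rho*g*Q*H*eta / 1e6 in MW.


P = 1000 * 9.81 * 102.6 * 345.6 * 0.91 / 1e6 = 316.5421 MW


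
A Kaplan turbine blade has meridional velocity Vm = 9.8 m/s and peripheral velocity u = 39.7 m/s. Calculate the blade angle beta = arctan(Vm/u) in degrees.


beta = arctan(9.8 / 39.7) = 13.8663 degrees


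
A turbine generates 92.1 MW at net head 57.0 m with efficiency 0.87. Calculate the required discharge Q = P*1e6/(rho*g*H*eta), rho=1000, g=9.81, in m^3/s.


Q = 92.1 * 1e6 / (1000 * 9.81 * 57.0 * 0.87) = 189.3200 m^3/s


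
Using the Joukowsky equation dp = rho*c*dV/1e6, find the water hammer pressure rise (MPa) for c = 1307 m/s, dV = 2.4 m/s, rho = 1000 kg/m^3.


dp = 1000 * 1307 * 2.4 / 1e6 = 3.1368 MPa


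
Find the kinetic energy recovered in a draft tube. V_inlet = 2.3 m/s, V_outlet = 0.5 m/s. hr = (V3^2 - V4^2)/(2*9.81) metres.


hr = (2.3^2 - 0.5^2) / (2*9.81) = 0.2569 m


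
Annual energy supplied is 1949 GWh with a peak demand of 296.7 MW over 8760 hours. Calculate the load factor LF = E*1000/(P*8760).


LF = 1949 * 1000 / (296.7 * 8760) = 0.7499


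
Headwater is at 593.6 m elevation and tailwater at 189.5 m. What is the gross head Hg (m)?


Hg = 593.6 - 189.5 = 404.1000 m


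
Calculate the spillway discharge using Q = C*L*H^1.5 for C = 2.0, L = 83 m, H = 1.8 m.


Q = 2.0 * 83 * 1.8^1.5 = 400.8823 m^3/s


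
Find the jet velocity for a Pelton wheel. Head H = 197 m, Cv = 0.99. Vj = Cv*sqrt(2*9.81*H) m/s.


Vj = 0.99 * sqrt(2*9.81*197) = 61.5485 m/s


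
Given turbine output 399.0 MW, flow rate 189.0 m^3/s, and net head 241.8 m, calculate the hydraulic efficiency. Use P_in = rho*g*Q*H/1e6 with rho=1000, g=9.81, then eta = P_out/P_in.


P_in = 1000 * 9.81 * 189.0 * 241.8 / 1e6 = 448.3190 MW
eta = 399.0 / 448.3190 = 0.8900


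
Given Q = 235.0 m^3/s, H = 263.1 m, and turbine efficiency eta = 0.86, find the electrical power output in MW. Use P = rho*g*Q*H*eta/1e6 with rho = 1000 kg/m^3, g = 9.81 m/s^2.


P = 1000 * 9.81 * 235.0 * 263.1 * 0.86 / 1e6 = 521.6223 MW


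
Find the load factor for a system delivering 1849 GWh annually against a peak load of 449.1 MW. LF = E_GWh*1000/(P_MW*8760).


LF = 1849 * 1000 / (449.1 * 8760) = 0.4700


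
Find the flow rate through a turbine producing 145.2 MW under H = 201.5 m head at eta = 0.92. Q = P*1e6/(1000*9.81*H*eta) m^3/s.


Q = 145.2 * 1e6 / (1000 * 9.81 * 201.5 * 0.92) = 79.8426 m^3/s


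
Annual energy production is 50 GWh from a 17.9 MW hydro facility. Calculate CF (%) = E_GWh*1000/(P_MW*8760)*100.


CF = 50 * 1000 / (17.9 * 8760) * 100 = 31.8869 %


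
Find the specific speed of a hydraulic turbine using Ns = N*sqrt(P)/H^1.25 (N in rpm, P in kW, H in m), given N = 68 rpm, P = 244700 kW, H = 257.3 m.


Ns = 68 * 244700^0.5 / 257.3^1.25 = 32.6420


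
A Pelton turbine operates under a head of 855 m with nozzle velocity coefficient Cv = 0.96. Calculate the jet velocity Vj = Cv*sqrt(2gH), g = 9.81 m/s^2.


Vj = 0.96 * sqrt(2*9.81*855) = 124.3380 m/s


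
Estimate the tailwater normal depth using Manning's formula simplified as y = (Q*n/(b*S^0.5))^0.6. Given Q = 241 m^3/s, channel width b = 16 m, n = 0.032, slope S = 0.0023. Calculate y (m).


y = (241 * 0.032 / (16 * 0.0023^0.5))^0.6 = 3.9931 m


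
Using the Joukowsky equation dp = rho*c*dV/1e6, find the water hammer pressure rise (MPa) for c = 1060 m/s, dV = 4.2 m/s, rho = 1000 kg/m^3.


dp = 1000 * 1060 * 4.2 / 1e6 = 4.4520 MPa


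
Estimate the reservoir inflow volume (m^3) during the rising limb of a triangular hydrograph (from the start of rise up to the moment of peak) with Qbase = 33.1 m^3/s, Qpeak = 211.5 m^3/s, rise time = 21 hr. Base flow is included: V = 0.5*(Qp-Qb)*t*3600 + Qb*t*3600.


V = 0.5*(211.5 - 33.1)*21*3600 + 33.1*21*3600 = 9.2459e+06 m^3


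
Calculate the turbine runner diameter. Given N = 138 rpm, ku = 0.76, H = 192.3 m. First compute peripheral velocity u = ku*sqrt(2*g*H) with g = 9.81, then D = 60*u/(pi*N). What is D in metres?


u = 0.76 * sqrt(2*9.81*192.3) = 46.6824 m/s
D = 60 * 46.6824 / (pi * 138) = 6.4606 m


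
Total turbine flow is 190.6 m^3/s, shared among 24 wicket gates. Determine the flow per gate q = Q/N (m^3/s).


q = 190.6 / 24 = 7.9417 m^3/s


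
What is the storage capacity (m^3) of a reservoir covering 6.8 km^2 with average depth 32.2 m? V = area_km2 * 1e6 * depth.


V = 6.8 * 1e6 * 32.2 = 2.1896e+08 m^3


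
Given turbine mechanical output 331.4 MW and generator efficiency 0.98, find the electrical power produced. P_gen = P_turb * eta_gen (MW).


P_gen = 331.4 * 0.98 = 324.7720 MW


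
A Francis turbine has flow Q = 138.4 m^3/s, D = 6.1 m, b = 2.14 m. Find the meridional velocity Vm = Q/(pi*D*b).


Vm = 138.4 / (pi * 6.1 * 2.14) = 3.3748 m/s


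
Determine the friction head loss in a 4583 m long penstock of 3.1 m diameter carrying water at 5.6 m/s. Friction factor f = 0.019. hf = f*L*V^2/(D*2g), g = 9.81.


hf = 0.019 * 4583 * 5.6^2 / (3.1 * 2 * 9.81) = 44.8972 m


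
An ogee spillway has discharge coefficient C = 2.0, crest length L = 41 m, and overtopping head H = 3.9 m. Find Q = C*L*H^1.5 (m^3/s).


Q = 2.0 * 41 * 3.9^1.5 = 631.5544 m^3/s


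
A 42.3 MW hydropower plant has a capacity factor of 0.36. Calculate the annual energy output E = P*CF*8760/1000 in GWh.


E = 42.3 * 0.36 * 8760 / 1000 = 133.3973 GWh


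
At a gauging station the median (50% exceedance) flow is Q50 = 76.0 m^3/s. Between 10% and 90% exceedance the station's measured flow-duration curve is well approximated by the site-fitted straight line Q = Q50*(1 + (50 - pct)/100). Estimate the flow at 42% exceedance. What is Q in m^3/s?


Q = 76.0 * (1 + (50 - 42)/100) = 82.0800 m^3/s


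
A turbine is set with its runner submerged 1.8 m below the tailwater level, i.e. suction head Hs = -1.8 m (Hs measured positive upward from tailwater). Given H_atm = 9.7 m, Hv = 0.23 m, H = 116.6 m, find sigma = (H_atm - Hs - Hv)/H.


sigma = (9.7 - (-1.8) - 0.23) / 116.6 = 0.0967


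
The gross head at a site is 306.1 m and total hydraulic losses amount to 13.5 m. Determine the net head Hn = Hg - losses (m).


Hn = 306.1 - 13.5 = 292.6000 m


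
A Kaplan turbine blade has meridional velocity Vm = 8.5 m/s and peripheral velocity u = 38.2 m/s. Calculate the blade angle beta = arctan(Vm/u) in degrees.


beta = arctan(8.5 / 38.2) = 12.5447 degrees


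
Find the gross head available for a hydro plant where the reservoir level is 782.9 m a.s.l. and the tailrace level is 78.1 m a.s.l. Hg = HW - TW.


Hg = 782.9 - 78.1 = 704.8000 m


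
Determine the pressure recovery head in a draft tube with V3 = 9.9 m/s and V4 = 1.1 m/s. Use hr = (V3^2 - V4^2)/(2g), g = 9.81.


hr = (9.9^2 - 1.1^2) / (2*9.81) = 4.9337 m


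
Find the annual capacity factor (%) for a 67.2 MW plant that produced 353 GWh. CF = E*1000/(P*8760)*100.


CF = 353 * 1000 / (67.2 * 8760) * 100 = 59.9655 %


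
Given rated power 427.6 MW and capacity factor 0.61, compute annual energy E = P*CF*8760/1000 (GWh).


E = 427.6 * 0.61 * 8760 / 1000 = 2284.9234 GWh


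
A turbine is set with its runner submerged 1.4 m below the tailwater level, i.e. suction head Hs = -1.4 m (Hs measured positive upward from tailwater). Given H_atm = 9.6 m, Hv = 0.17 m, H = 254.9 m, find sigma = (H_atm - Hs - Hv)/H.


sigma = (9.6 - (-1.4) - 0.17) / 254.9 = 0.0425


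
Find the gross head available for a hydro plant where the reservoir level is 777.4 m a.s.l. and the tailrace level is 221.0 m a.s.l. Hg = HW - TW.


Hg = 777.4 - 221.0 = 556.4000 m


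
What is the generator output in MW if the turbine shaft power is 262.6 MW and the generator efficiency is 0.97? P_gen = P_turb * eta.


P_gen = 262.6 * 0.97 = 254.7220 MW


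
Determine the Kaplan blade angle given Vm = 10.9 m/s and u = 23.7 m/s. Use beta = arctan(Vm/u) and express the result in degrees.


beta = arctan(10.9 / 23.7) = 24.6984 degrees


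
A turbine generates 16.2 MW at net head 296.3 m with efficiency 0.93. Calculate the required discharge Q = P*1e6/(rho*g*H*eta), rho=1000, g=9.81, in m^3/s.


Q = 16.2 * 1e6 / (1000 * 9.81 * 296.3 * 0.93) = 5.9928 m^3/s


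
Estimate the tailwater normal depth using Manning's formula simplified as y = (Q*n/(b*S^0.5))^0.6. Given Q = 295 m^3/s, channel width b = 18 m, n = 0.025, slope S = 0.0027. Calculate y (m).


y = (295 * 0.025 / (18 * 0.0027^0.5))^0.6 = 3.4521 m


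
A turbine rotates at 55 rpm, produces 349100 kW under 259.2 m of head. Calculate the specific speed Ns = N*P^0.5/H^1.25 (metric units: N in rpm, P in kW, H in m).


Ns = 55 * 349100^0.5 / 259.2^1.25 = 31.2460


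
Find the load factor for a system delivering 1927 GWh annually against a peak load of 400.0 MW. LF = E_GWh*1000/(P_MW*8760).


LF = 1927 * 1000 / (400.0 * 8760) = 0.5499


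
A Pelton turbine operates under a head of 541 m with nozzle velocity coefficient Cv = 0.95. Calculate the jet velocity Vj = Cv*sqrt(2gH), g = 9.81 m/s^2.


Vj = 0.95 * sqrt(2*9.81*541) = 97.8750 m/s


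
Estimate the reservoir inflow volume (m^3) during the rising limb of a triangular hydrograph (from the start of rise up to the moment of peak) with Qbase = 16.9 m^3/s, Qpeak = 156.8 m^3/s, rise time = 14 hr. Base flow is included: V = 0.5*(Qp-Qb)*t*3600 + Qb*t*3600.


V = 0.5*(156.8 - 16.9)*14*3600 + 16.9*14*3600 = 4.3772e+06 m^3


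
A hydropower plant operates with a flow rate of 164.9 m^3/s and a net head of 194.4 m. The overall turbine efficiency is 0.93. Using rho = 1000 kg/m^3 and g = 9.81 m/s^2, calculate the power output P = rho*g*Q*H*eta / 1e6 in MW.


P = 1000 * 9.81 * 164.9 * 194.4 * 0.93 / 1e6 = 292.4616 MW


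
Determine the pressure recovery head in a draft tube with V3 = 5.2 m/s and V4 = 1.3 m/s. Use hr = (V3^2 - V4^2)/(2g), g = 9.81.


hr = (5.2^2 - 1.3^2) / (2*9.81) = 1.2920 m


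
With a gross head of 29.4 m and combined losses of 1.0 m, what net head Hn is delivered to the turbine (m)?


Hn = 29.4 - 1.0 = 28.4000 m


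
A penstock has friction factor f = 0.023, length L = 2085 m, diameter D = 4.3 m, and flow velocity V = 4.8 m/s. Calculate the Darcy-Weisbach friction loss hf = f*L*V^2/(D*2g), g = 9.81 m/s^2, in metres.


hf = 0.023 * 2085 * 4.8^2 / (4.3 * 2 * 9.81) = 13.0963 m


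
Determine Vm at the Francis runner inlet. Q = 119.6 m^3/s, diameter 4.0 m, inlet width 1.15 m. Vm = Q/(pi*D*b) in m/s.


Vm = 119.6 / (pi * 4.0 * 1.15) = 8.2761 m/s


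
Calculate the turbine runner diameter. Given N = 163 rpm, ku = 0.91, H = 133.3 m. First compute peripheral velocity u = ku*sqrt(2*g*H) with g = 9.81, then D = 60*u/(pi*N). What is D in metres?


u = 0.91 * sqrt(2*9.81*133.3) = 46.5378 m/s
D = 60 * 46.5378 / (pi * 163) = 5.4528 m


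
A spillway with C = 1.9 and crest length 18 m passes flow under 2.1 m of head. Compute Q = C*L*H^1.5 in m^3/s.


Q = 1.9 * 18 * 2.1^1.5 = 104.0771 m^3/s


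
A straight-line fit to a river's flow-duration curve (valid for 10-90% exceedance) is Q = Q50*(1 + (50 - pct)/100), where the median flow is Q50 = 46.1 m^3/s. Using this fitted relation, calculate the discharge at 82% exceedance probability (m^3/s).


Q = 46.1 * (1 + (50 - 82)/100) = 31.3480 m^3/s


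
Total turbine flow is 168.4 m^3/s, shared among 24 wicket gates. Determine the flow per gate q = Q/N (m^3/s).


q = 168.4 / 24 = 7.0167 m^3/s


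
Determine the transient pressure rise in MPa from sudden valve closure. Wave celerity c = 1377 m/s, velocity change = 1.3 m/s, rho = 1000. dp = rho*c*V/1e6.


dp = 1000 * 1377 * 1.3 / 1e6 = 1.7901 MPa


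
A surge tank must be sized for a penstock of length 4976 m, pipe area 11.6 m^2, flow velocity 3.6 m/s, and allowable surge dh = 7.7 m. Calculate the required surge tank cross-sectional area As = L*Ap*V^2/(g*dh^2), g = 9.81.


As = 4976 * 11.6 * 3.6^2 / (9.81 * 7.7^2) = 1286.1538 m^2


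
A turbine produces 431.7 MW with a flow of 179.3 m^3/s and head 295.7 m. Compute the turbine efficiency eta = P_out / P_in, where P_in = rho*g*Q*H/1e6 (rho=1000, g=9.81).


P_in = 1000 * 9.81 * 179.3 * 295.7 / 1e6 = 520.1165 MW
eta = 431.7 / 520.1165 = 0.8300


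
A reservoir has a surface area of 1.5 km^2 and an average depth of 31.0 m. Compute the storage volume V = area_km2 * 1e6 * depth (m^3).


V = 1.5 * 1e6 * 31.0 = 4.6500e+07 m^3


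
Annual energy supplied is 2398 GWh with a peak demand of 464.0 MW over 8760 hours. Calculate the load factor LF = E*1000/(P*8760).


LF = 2398 * 1000 / (464.0 * 8760) = 0.5900


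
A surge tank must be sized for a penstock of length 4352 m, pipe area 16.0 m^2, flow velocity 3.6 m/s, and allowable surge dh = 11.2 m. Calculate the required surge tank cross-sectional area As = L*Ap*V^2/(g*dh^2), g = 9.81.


As = 4352 * 16.0 * 3.6^2 / (9.81 * 11.2^2) = 733.3458 m^2


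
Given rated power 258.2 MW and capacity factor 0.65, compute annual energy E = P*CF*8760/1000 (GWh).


E = 258.2 * 0.65 * 8760 / 1000 = 1470.1908 GWh


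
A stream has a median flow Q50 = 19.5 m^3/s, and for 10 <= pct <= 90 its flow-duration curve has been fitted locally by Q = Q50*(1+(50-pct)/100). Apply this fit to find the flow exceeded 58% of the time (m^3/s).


Q = 19.5 * (1 + (50 - 58)/100) = 17.9400 m^3/s


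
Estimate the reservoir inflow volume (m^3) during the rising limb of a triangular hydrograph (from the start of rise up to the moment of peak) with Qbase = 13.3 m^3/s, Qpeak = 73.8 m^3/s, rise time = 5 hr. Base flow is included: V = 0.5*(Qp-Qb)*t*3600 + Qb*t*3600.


V = 0.5*(73.8 - 13.3)*5*3600 + 13.3*5*3600 = 783900.0000 m^3


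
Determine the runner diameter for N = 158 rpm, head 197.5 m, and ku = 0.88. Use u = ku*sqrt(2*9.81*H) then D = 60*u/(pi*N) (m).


u = 0.88 * sqrt(2*9.81*197.5) = 54.7792 m/s
D = 60 * 54.7792 / (pi * 158) = 6.6216 m


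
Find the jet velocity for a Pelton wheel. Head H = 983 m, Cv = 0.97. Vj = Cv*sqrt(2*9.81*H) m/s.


Vj = 0.97 * sqrt(2*9.81*983) = 134.7094 m/s


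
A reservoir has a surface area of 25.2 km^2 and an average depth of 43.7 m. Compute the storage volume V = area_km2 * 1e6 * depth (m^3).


V = 25.2 * 1e6 * 43.7 = 1.1012e+09 m^3


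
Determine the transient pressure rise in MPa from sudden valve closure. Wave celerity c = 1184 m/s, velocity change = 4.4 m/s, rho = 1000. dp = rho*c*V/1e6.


dp = 1000 * 1184 * 4.4 / 1e6 = 5.2096 MPa


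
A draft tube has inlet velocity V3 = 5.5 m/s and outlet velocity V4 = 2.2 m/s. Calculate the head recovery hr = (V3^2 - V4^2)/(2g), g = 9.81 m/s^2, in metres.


hr = (5.5^2 - 2.2^2) / (2*9.81) = 1.2951 m


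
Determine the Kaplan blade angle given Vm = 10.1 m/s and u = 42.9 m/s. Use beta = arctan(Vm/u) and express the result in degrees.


beta = arctan(10.1 / 42.9) = 13.2480 degrees


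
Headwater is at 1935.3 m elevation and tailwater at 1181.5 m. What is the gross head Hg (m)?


Hg = 1935.3 - 1181.5 = 753.8000 m


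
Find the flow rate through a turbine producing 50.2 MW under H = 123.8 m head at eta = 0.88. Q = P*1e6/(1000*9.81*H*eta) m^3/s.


Q = 50.2 * 1e6 / (1000 * 9.81 * 123.8 * 0.88) = 46.9712 m^3/s


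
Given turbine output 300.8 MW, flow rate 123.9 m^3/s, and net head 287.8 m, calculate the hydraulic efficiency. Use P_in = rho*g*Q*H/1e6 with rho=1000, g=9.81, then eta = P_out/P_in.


P_in = 1000 * 9.81 * 123.9 * 287.8 / 1e6 = 349.8091 MW
eta = 300.8 / 349.8091 = 0.8599


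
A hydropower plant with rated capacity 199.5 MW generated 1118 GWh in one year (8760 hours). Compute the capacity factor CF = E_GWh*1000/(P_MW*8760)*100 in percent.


CF = 1118 * 1000 / (199.5 * 8760) * 100 = 63.9727 %


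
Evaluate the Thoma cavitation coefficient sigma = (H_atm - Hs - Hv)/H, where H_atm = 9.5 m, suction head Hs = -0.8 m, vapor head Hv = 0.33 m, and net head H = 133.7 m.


sigma = (9.5 - (-0.8) - 0.33) / 133.7 = 0.0746


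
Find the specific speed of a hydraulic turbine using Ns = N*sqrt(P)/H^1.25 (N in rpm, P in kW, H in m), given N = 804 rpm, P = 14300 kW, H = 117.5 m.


Ns = 804 * 14300^0.5 / 117.5^1.25 = 248.5288


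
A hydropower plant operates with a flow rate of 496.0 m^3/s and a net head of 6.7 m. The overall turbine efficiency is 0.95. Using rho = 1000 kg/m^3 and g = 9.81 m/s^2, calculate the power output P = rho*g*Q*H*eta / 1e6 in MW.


P = 1000 * 9.81 * 496.0 * 6.7 * 0.95 / 1e6 = 30.9706 MW


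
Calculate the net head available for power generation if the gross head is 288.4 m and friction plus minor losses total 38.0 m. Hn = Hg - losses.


Hn = 288.4 - 38.0 = 250.4000 m


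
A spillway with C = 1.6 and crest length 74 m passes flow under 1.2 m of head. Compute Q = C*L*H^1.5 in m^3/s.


Q = 1.6 * 74 * 1.2^1.5 = 155.6408 m^3/s


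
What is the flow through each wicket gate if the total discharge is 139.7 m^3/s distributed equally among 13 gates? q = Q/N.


q = 139.7 / 13 = 10.7462 m^3/s


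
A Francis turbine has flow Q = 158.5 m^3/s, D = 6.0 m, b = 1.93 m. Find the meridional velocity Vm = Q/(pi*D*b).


Vm = 158.5 / (pi * 6.0 * 1.93) = 4.3568 m/s


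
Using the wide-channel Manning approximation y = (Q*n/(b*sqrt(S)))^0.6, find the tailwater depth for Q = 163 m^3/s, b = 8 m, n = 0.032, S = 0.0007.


y = (163 * 0.032 / (8 * 0.0007^0.5))^0.6 = 6.8394 m


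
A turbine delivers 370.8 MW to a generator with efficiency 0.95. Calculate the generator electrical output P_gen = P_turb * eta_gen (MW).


P_gen = 370.8 * 0.95 = 352.2600 MW


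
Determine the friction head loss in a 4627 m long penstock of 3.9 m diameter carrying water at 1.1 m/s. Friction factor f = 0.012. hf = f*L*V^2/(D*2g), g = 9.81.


hf = 0.012 * 4627 * 1.1^2 / (3.9 * 2 * 9.81) = 0.8780 m


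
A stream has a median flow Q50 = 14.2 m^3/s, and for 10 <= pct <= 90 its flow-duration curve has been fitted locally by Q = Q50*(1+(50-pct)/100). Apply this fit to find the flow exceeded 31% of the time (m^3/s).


Q = 14.2 * (1 + (50 - 31)/100) = 16.8980 m^3/s


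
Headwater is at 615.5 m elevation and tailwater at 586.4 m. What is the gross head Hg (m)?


Hg = 615.5 - 586.4 = 29.1000 m


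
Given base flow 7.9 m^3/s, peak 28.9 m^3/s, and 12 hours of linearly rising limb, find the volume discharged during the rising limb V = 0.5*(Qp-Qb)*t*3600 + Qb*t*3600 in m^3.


V = 0.5*(28.9 - 7.9)*12*3600 + 7.9*12*3600 = 794880.0000 m^3


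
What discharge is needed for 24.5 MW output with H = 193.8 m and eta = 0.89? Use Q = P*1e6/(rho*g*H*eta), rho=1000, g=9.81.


Q = 24.5 * 1e6 / (1000 * 9.81 * 193.8 * 0.89) = 14.4795 m^3/s


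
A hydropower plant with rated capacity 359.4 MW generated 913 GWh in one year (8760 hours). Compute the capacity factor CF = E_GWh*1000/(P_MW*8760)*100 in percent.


CF = 913 * 1000 / (359.4 * 8760) * 100 = 28.9994 %


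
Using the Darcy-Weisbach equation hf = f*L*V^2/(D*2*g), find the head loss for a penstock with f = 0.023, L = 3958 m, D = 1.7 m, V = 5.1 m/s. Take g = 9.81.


hf = 0.023 * 3958 * 5.1^2 / (1.7 * 2 * 9.81) = 70.9898 m


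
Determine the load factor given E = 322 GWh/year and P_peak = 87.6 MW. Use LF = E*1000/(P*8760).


LF = 322 * 1000 / (87.6 * 8760) = 0.4196


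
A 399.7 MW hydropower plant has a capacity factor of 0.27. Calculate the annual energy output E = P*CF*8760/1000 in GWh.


E = 399.7 * 0.27 * 8760 / 1000 = 945.3704 GWh


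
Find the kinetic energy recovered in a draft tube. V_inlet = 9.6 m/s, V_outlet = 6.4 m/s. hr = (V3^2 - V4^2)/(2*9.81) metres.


hr = (9.6^2 - 6.4^2) / (2*9.81) = 2.6096 m


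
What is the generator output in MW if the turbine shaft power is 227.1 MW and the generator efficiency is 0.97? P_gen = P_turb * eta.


P_gen = 227.1 * 0.97 = 220.2870 MW


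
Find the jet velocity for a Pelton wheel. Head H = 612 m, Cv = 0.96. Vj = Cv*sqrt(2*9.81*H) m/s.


Vj = 0.96 * sqrt(2*9.81*612) = 105.1953 m/s


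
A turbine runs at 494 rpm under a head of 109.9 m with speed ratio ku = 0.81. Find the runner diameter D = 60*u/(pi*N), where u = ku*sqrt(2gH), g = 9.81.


u = 0.81 * sqrt(2*9.81*109.9) = 37.6126 m/s
D = 60 * 37.6126 / (pi * 494) = 1.4541 m


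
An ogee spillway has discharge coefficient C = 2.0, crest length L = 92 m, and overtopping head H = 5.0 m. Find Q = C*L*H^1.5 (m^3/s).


Q = 2.0 * 92 * 5.0^1.5 = 2057.1825 m^3/s


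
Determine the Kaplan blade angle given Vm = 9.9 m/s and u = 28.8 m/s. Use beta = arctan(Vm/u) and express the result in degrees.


beta = arctan(9.9 / 28.8) = 18.9704 degrees


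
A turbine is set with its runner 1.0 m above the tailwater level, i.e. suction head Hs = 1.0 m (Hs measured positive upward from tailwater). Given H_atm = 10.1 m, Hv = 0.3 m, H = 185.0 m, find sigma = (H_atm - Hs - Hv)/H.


sigma = (10.1 - 1.0 - 0.3) / 185.0 = 0.0476


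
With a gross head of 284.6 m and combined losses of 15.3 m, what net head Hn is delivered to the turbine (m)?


Hn = 284.6 - 15.3 = 269.3000 m


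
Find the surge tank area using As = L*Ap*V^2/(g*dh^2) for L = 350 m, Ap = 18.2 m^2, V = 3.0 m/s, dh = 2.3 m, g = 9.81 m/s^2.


As = 350 * 18.2 * 3.0^2 / (9.81 * 2.3^2) = 1104.7328 m^2


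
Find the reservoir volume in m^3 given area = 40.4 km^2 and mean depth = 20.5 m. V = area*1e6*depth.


V = 40.4 * 1e6 * 20.5 = 8.2820e+08 m^3


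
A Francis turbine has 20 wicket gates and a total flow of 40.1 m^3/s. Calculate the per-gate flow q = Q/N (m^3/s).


q = 40.1 / 20 = 2.0050 m^3/s


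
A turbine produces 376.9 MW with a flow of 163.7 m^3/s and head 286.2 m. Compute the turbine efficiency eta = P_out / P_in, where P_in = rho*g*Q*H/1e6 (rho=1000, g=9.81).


P_in = 1000 * 9.81 * 163.7 * 286.2 / 1e6 = 459.6077 MW
eta = 376.9 / 459.6077 = 0.8200


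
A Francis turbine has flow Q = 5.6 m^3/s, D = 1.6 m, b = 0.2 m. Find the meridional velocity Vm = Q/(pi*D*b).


Vm = 5.6 / (pi * 1.6 * 0.2) = 5.5704 m/s


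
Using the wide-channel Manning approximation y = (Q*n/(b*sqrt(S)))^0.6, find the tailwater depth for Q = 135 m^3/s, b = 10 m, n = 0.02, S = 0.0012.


y = (135 * 0.02 / (10 * 0.0012^0.5))^0.6 = 3.4282 m


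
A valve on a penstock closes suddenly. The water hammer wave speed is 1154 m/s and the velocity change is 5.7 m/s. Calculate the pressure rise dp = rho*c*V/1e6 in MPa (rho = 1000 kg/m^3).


dp = 1000 * 1154 * 5.7 / 1e6 = 6.5778 MPa


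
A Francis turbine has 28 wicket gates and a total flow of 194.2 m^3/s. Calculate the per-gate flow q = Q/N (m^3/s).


q = 194.2 / 28 = 6.9357 m^3/s


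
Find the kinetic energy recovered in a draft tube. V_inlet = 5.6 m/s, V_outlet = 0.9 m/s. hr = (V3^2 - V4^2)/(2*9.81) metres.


hr = (5.6^2 - 0.9^2) / (2*9.81) = 1.5571 m


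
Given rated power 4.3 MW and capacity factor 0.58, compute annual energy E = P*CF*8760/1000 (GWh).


E = 4.3 * 0.58 * 8760 / 1000 = 21.8474 GWh


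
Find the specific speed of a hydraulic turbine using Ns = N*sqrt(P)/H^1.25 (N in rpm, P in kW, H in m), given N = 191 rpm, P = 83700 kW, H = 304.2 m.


Ns = 191 * 83700^0.5 / 304.2^1.25 = 43.4958


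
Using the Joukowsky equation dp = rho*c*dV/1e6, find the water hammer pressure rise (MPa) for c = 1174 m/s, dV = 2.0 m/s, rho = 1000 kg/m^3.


dp = 1000 * 1174 * 2.0 / 1e6 = 2.3480 MPa


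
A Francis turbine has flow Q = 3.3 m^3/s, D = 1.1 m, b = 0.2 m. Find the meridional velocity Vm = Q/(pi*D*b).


Vm = 3.3 / (pi * 1.1 * 0.2) = 4.7746 m/s
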